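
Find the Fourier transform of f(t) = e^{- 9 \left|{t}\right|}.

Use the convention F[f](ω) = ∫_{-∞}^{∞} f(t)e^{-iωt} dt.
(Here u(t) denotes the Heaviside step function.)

F(ω) = \frac{18}{\omega^{2} + 81}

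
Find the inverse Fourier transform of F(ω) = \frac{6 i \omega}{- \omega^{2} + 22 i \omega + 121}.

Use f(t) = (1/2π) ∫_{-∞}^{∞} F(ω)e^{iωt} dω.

f(t) = 6 \left(1 - 11 t\right) e^{- 11 t} u\left(t\right)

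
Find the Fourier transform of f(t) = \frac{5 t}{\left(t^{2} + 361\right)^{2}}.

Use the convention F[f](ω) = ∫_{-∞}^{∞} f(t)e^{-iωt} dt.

F(ω) = - \frac{5 i \pi \omega e^{- 19 \left|{\omega}\right|}}{38}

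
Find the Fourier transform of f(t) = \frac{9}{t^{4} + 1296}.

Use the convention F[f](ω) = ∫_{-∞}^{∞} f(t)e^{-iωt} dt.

F(ω) = \frac{\pi e^{- 3 \sqrt{2} \left|{\omega}\right|} \sin{\left(3 \sqrt{2} \left|{\omega}\right| + \frac{\pi}{4} \right)}}{24}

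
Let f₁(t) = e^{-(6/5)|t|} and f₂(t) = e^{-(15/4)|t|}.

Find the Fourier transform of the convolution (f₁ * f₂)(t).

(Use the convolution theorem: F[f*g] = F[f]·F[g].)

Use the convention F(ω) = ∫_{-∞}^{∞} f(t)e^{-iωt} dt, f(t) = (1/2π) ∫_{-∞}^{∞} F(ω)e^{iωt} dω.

F[f₁*f₂](ω) = \frac{7200}{400 \omega^{4} + 6201 \omega^{2} + 8100}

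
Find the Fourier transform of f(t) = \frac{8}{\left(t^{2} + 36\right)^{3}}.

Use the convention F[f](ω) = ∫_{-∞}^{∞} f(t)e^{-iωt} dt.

F(ω) = \frac{\pi \left(12 \omega^{2} + 6 \left|{\omega}\right| + 1\right) e^{- 6 \left|{\omega}\right|}}{2592}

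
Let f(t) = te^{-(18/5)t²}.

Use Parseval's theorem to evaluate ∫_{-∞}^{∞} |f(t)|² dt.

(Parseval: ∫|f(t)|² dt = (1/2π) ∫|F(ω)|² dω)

∫|f(t)|² dt = \frac{5 \sqrt{5} \sqrt{\pi}}{432}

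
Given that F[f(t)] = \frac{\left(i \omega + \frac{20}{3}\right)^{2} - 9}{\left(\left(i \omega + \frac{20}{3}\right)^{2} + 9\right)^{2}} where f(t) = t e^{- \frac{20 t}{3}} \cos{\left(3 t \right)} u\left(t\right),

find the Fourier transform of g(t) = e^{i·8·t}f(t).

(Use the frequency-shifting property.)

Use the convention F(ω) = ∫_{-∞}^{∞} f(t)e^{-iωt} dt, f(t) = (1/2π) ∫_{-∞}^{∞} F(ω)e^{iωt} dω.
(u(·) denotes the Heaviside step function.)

F[g](ω) = \frac{9 \left(\left(3 i \left(\omega - 8\right) + 20\right)^{2} - 81\right)}{\left(\left(3 i \left(\omega - 8\right) + 20\right)^{2} + 81\right)^{2}}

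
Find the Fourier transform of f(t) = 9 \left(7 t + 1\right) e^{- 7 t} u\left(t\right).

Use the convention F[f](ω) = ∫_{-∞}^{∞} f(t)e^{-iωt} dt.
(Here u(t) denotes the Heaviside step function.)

F(ω) = \frac{9 \left(- i \omega - 14\right)}{\omega^{2} - 14 i \omega - 49}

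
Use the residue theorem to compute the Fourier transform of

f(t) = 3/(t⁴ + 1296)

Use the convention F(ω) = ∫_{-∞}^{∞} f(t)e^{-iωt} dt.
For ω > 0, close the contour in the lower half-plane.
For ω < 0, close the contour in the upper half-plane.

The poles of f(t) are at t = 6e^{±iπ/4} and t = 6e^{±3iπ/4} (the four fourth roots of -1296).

Let g(z) = f(z)e^{-iωz}; for large |z| the factor e^{-iωz} decays in the lower half-plane when ω > 0 and in the upper half-plane when ω < 0.

Case ω > 0 (lower half-plane, clockwise contour ⇒ F(ω) = -2πi·ΣRes):
  Res_{z = - 3 \sqrt{2} - 3 \sqrt{2} i} g(z) = \frac{\sqrt{2} i \left(1 - i\right) e^{3 \sqrt{2} \omega \left(-1 + i\right)}}{576}
  Res_{z = 3 \sqrt{2} - 3 \sqrt{2} i} g(z) = \frac{\sqrt{2} i \left(1 + i\right) e^{- 3 \sqrt{2} \omega \left(1 + i\right)}}{576}
  F(ω) = -2πi·ΣRes = \frac{\sqrt{2} \pi \left(1 - i\right) \left(e^{6 \sqrt{2} i \omega} + i\right) e^{- 3 \sqrt{2} \omega \left(1 + i\right)}}{288} = \frac{\pi e^{- 3 \sqrt{2} \omega} \sin{\left(3 \sqrt{2} \omega + \frac{\pi}{4} \right)}}{72}

Case ω < 0 (upper half-plane, counterclockwise contour ⇒ F(ω) = +2πi·ΣRes):
  Res_{z = 3 \sqrt{2} + 3 \sqrt{2} i} g(z) = \frac{\sqrt{2} i \left(-1 + i\right) e^{3 \sqrt{2} \omega \left(1 - i\right)}}{576}
  Res_{z = - 3 \sqrt{2} + 3 \sqrt{2} i} g(z) = \frac{\sqrt{2} \left(1 - i\right) e^{3 \sqrt{2} \omega \left(1 + i\right)}}{576}
  F(ω) = 2πi·ΣRes = - \frac{\sqrt{2} i \pi \left(i \left(1 - i\right) e^{3 \sqrt{2} \omega \left(1 - i\right)} - \left(1 - i\right) e^{3 \sqrt{2} \omega \left(1 + i\right)}\right)}{288} = \frac{\pi e^{3 \sqrt{2} \omega} \cos{\left(3 \sqrt{2} \omega + \frac{\pi}{4} \right)}}{72}

Both cases combine into a single formula in |ω|:

F(ω) = \frac{\pi e^{- 3 \sqrt{2} \left|{\omega}\right|} \sin{\left(3 \sqrt{2} \left|{\omega}\right| + \frac{\pi}{4} \right)}}{72}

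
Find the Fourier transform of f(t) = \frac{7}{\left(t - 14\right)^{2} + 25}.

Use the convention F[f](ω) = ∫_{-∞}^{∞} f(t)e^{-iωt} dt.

F(ω) = \frac{7 \pi e^{- 14 i \omega - 5 \left|{\omega}\right|}}{5}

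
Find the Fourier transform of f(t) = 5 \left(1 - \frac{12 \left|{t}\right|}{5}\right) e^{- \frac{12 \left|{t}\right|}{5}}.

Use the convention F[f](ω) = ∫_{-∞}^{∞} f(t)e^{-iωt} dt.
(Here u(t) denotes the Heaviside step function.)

F(ω) = \frac{30000 \omega^{2}}{\left(25 \omega^{2} + 144\right)^{2}}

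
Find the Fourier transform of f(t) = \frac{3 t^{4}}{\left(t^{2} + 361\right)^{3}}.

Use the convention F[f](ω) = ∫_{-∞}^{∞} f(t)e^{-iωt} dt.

F(ω) = \frac{3 \pi \left(361 \omega^{2} - 95 \left|{\omega}\right| + 3\right) e^{- 19 \left|{\omega}\right|}}{152}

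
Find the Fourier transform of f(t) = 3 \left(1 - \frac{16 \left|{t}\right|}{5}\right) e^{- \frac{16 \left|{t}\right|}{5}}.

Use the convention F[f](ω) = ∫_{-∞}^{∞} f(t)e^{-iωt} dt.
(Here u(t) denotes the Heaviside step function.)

F(ω) = \frac{24000 \omega^{2}}{\left(25 \omega^{2} + 256\right)^{2}}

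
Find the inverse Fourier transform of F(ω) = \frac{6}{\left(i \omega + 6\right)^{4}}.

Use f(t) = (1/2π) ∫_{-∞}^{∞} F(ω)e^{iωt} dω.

f(t) = t^{3} e^{- 6 t} u\left(t\right)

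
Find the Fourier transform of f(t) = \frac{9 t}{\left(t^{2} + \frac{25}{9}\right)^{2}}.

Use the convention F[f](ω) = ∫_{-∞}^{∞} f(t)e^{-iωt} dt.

F(ω) = - \frac{27 i \pi \omega e^{- \frac{5 \left|{\omega}\right|}{3}}}{10}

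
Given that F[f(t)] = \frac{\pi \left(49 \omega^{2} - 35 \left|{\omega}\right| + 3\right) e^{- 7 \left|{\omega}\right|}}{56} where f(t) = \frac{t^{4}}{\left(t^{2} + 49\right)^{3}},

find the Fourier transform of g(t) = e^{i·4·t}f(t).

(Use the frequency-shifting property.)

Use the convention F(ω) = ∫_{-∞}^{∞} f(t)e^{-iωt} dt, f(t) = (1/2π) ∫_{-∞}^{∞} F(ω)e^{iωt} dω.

F[g](ω) = \frac{\pi \left(49 \left(\omega - 4\right)^{2} - 35 \left|{\omega - 4}\right| + 3\right) e^{- 7 \left|{\omega - 4}\right|}}{56}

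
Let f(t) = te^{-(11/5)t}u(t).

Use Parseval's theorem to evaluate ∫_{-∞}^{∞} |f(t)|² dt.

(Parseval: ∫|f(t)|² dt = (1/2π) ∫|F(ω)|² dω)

∫|f(t)|² dt = \frac{125}{5324}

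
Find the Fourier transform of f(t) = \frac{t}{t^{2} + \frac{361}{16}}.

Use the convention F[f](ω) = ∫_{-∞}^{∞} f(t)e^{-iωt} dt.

F(ω) = - i \pi e^{- \frac{19 \left|{\omega}\right|}{4}} \operatorname{sign}{\left(\omega \right)}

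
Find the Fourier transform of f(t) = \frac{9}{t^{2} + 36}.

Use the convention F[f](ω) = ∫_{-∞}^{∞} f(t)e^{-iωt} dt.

F(ω) = \frac{3 \pi e^{- 6 \left|{\omega}\right|}}{2}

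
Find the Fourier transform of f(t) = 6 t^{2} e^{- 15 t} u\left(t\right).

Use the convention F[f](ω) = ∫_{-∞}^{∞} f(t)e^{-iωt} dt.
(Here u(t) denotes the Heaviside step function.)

F(ω) = \frac{12}{\left(i \omega + 15\right)^{3}}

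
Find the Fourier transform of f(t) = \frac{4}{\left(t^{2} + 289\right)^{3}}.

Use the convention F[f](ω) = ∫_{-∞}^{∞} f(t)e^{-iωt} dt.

F(ω) = \frac{\pi \left(289 \omega^{2} + 51 \left|{\omega}\right| + 3\right) e^{- 17 \left|{\omega}\right|}}{2839714}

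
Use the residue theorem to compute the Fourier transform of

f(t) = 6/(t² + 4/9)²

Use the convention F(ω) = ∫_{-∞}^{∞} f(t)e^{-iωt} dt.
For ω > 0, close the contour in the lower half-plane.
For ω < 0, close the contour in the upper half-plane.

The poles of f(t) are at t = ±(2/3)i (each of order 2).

Let g(z) = f(z)e^{-iωz}; for large |z| the factor e^{-iωz} decays in the lower half-plane when ω > 0 and in the upper half-plane when ω < 0.

Case ω > 0 (lower half-plane, clockwise contour ⇒ F(ω) = -2πi·ΣRes):
  Res_{z = - \frac{2 i}{3}} g(z) = \frac{27 i \left(2 \omega + 3\right) e^{- \frac{2 \omega}{3}}}{16} (pole of order 2)
  F(ω) = -2πi·ΣRes = \frac{27 \pi \left(2 \omega + 3\right) e^{- \frac{2 \omega}{3}}}{8}

Case ω < 0 (upper half-plane, counterclockwise contour ⇒ F(ω) = +2πi·ΣRes):
  Res_{z = \frac{2 i}{3}} g(z) = \frac{27 i \left(2 \omega - 3\right) e^{\frac{2 \omega}{3}}}{16} (pole of order 2)
  F(ω) = 2πi·ΣRes = \frac{27 \pi \left(3 - 2 \omega\right) e^{\frac{2 \omega}{3}}}{8}

Both cases combine into a single formula in |ω|:

F(ω) = \frac{27 \pi \left(2 \left|{\omega}\right| + 3\right) e^{- \frac{2 \left|{\omega}\right|}{3}}}{8}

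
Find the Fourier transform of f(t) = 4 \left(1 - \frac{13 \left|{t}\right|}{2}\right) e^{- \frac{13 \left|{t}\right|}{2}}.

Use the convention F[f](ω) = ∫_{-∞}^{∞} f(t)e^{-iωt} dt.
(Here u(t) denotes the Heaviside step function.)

F(ω) = \frac{1664 \omega^{2}}{\left(4 \omega^{2} + 169\right)^{2}}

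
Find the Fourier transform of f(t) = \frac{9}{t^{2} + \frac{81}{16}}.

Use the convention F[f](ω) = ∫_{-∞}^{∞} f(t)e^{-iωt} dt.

F(ω) = 4 \pi e^{- \frac{9 \left|{\omega}\right|}{4}}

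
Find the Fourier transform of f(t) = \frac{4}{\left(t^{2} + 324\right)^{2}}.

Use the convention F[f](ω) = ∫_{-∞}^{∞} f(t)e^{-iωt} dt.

F(ω) = \frac{\pi \left(18 \left|{\omega}\right| + 1\right) e^{- 18 \left|{\omega}\right|}}{2916}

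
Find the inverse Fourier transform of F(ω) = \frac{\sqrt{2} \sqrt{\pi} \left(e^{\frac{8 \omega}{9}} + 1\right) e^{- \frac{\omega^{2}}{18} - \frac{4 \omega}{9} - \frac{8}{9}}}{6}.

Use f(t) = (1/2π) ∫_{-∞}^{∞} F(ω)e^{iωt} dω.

f(t) = e^{- \frac{9 t^{2}}{2}} \cos{\left(4 t \right)}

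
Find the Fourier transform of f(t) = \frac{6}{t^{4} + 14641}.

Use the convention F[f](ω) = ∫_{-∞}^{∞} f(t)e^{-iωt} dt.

F(ω) = \frac{6 \pi e^{- \frac{11 \sqrt{2} \left|{\omega}\right|}{2}} \sin{\left(\frac{11 \sqrt{2} \left|{\omega}\right|}{2} + \frac{\pi}{4} \right)}}{1331}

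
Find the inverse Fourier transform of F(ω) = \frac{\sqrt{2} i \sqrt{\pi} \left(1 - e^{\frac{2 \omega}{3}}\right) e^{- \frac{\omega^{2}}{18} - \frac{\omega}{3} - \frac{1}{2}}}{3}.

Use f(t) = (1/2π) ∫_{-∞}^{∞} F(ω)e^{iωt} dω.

f(t) = 2 e^{- \frac{9 t^{2}}{2}} \sin{\left(3 t \right)}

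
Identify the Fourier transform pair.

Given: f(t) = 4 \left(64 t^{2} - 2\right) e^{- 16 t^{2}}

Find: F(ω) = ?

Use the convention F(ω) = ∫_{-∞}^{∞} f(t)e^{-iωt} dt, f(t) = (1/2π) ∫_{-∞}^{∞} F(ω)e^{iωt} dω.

F(ω) = - \frac{\sqrt{\pi} \omega^{2} e^{- \frac{\omega^{2}}{64}}}{16}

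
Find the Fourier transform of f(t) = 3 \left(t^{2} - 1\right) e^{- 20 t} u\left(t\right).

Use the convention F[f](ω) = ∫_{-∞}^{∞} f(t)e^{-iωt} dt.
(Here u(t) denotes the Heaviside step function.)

F(ω) = \frac{3 \left(2 i \omega - \left(i \omega + 20\right)^{3} + 40\right)}{\left(i \omega + 20\right)^{4}}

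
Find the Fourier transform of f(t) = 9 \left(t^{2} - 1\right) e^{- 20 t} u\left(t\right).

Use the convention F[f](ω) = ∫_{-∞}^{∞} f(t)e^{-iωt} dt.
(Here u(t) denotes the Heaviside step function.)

F(ω) = \frac{9 \left(2 i \omega - \left(i \omega + 20\right)^{3} + 40\right)}{\left(i \omega + 20\right)^{4}}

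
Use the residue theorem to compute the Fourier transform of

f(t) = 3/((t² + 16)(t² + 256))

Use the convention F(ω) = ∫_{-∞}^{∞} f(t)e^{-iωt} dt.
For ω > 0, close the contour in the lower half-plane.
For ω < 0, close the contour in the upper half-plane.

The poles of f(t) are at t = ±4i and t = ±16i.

Let g(z) = f(z)e^{-iωz}; for large |z| the factor e^{-iωz} decays in the lower half-plane when ω > 0 and in the upper half-plane when ω < 0.

Case ω > 0 (lower half-plane, clockwise contour ⇒ F(ω) = -2πi·ΣRes):
  Res_{z = - 4 i} g(z) = \frac{i e^{- 4 \omega}}{640}
  Res_{z = - 16 i} g(z) = - \frac{i e^{- 16 \omega}}{2560}
  F(ω) = -2πi·ΣRes = \frac{\pi \left(4 e^{12 \omega} - 1\right) e^{- 16 \omega}}{1280}

Case ω < 0 (upper half-plane, counterclockwise contour ⇒ F(ω) = +2πi·ΣRes):
  Res_{z = 4 i} g(z) = - \frac{i e^{4 \omega}}{640}
  Res_{z = 16 i} g(z) = \frac{i e^{16 \omega}}{2560}
  F(ω) = 2πi·ΣRes = \frac{\pi \left(4 - e^{12 \omega}\right) e^{4 \omega}}{1280}

Both cases combine into a single formula in |ω|:

F(ω) = \frac{\pi \left(4 e^{12 \left|{\omega}\right|} - 1\right) e^{- 16 \left|{\omega}\right|}}{1280}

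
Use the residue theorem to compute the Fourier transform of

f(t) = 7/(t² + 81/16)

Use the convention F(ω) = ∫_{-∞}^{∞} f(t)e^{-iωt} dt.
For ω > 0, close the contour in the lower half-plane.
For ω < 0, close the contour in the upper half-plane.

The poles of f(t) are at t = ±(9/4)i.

Let g(z) = f(z)e^{-iωz}; for large |z| the factor e^{-iωz} decays in the lower half-plane when ω > 0 and in the upper half-plane when ω < 0.

Case ω > 0 (lower half-plane, clockwise contour ⇒ F(ω) = -2πi·ΣRes):
  Res_{z = - \frac{9 i}{4}} g(z) = \frac{14 i e^{- \frac{9 \omega}{4}}}{9}
  F(ω) = -2πi·ΣRes = \frac{28 \pi e^{- \frac{9 \omega}{4}}}{9}

Case ω < 0 (upper half-plane, counterclockwise contour ⇒ F(ω) = +2πi·ΣRes):
  Res_{z = \frac{9 i}{4}} g(z) = - \frac{14 i e^{\frac{9 \omega}{4}}}{9}
  F(ω) = 2πi·ΣRes = \frac{28 \pi e^{\frac{9 \omega}{4}}}{9}

Both cases combine into a single formula in |ω|:

F(ω) = \frac{28 \pi e^{- \frac{9 \left|{\omega}\right|}{4}}}{9}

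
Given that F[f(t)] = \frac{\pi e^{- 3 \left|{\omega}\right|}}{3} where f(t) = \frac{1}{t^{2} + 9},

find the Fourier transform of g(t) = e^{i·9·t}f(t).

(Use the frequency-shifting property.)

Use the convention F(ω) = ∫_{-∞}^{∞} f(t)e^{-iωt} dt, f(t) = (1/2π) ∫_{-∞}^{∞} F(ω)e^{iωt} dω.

F[g](ω) = \frac{\pi e^{- 3 \left|{\omega - 9}\right|}}{3}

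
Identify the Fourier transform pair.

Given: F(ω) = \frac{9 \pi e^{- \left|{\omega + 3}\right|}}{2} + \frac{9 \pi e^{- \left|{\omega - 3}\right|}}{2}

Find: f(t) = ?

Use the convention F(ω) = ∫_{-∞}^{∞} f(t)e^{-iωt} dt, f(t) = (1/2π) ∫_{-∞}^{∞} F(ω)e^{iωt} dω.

f(t) = \frac{9 \cos{\left(3 t \right)}}{t^{2} + 1}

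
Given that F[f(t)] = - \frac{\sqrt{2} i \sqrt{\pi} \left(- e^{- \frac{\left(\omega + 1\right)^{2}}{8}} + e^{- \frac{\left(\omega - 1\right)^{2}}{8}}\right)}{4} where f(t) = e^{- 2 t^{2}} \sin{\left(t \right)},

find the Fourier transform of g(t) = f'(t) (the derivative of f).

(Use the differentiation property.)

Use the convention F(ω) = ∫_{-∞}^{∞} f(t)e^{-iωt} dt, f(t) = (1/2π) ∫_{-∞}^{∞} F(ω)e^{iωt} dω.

F[g](ω) = \frac{\sqrt{2} \sqrt{\pi} \omega \left(e^{\frac{\omega}{2}} - 1\right) e^{- \frac{\omega^{2}}{8} - \frac{\omega}{4} - \frac{1}{8}}}{4}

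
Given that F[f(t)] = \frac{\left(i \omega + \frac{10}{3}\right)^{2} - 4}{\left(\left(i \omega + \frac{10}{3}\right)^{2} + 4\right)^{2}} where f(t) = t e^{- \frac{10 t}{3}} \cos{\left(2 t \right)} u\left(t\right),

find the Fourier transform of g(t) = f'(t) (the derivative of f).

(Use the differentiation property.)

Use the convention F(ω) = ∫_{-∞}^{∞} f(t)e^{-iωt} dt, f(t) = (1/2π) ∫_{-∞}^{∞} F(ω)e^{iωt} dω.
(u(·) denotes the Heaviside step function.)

F[g](ω) = \frac{9 i \omega \left(\left(3 i \omega + 10\right)^{2} - 36\right)}{\left(\left(3 i \omega + 10\right)^{2} + 36\right)^{2}}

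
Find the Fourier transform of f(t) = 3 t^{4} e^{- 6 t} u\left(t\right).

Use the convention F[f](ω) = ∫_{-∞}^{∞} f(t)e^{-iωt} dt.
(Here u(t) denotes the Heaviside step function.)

F(ω) = \frac{72}{\left(i \omega + 6\right)^{5}}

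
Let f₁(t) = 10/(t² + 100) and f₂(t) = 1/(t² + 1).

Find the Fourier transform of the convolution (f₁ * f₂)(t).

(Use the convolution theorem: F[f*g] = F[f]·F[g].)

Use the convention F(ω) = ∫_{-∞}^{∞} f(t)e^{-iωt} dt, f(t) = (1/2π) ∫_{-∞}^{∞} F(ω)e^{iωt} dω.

F[f₁*f₂](ω) = \pi^{2} e^{- 11 \left|{\omega}\right|}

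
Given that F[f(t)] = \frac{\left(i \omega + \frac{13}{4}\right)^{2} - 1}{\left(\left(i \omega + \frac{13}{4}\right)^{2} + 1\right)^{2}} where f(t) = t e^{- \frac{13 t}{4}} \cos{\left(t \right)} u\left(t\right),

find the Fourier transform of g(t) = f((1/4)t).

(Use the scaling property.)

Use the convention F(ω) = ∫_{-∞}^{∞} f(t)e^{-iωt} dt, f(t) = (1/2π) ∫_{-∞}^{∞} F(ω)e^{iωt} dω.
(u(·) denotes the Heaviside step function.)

F[g](ω) = \frac{64 \left(\left(16 i \omega + 13\right)^{2} - 16\right)}{\left(\left(16 i \omega + 13\right)^{2} + 16\right)^{2}}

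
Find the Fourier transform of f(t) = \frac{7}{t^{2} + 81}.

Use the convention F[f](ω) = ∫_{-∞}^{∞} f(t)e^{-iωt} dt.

F(ω) = \frac{7 \pi e^{- 9 \left|{\omega}\right|}}{9}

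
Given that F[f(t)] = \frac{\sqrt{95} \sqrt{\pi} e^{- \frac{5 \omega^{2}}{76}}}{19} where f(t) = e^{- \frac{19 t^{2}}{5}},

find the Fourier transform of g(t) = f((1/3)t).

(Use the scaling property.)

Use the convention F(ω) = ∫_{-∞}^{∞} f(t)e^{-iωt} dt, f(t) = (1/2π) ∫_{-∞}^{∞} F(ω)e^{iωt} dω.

F[g](ω) = \frac{3 \sqrt{95} \sqrt{\pi} e^{- \frac{45 \omega^{2}}{76}}}{19}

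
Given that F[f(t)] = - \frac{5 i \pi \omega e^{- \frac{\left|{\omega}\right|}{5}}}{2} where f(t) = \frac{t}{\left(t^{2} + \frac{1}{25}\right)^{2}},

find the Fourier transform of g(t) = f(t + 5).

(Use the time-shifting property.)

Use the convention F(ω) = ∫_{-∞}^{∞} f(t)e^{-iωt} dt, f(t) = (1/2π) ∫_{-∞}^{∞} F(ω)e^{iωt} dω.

F[g](ω) = - \frac{5 i \pi \omega e^{5 i \omega - \frac{\left|{\omega}\right|}{5}}}{2}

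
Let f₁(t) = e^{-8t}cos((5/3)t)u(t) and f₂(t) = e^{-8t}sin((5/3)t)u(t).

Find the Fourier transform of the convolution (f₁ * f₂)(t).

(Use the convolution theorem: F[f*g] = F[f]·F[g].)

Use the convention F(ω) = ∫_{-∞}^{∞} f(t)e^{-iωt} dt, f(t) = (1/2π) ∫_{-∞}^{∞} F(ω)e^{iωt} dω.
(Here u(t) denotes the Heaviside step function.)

F[f₁*f₂](ω) = \frac{135 \left(i \omega + 8\right)}{\left(9 \left(i \omega + 8\right)^{2} + 25\right)^{2}}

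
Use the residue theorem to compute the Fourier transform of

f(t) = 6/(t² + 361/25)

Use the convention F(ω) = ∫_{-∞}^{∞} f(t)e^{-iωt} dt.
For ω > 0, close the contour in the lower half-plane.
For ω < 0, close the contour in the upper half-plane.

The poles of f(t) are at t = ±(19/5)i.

Let g(z) = f(z)e^{-iωz}; for large |z| the factor e^{-iωz} decays in the lower half-plane when ω > 0 and in the upper half-plane when ω < 0.

Case ω > 0 (lower half-plane, clockwise contour ⇒ F(ω) = -2πi·ΣRes):
  Res_{z = - \frac{19 i}{5}} g(z) = \frac{15 i e^{- \frac{19 \omega}{5}}}{19}
  F(ω) = -2πi·ΣRes = \frac{30 \pi e^{- \frac{19 \omega}{5}}}{19}

Case ω < 0 (upper half-plane, counterclockwise contour ⇒ F(ω) = +2πi·ΣRes):
  Res_{z = \frac{19 i}{5}} g(z) = - \frac{15 i e^{\frac{19 \omega}{5}}}{19}
  F(ω) = 2πi·ΣRes = \frac{30 \pi e^{\frac{19 \omega}{5}}}{19}

Both cases combine into a single formula in |ω|:

F(ω) = \frac{30 \pi e^{- \frac{19 \left|{\omega}\right|}{5}}}{19}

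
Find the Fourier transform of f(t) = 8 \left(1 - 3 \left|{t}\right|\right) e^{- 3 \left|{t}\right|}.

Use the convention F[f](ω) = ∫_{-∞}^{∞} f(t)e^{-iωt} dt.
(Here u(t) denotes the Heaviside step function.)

F(ω) = \frac{96 \omega^{2}}{\left(\omega^{2} + 9\right)^{2}}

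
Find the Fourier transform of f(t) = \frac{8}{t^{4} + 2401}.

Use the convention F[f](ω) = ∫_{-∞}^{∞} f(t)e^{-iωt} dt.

F(ω) = \frac{8 \pi e^{- \frac{7 \sqrt{2} \left|{\omega}\right|}{2}} \sin{\left(\frac{7 \sqrt{2} \left|{\omega}\right|}{2} + \frac{\pi}{4} \right)}}{343}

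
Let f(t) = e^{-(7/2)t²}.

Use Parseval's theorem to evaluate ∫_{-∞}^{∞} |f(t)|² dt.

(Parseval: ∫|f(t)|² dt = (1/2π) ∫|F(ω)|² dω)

∫|f(t)|² dt = \frac{\sqrt{7} \sqrt{\pi}}{7}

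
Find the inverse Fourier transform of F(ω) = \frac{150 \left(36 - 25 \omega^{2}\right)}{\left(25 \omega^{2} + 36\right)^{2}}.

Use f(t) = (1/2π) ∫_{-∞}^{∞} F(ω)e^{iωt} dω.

f(t) = 3 e^{- \frac{6 \left|{t}\right|}{5}} \left|{t}\right|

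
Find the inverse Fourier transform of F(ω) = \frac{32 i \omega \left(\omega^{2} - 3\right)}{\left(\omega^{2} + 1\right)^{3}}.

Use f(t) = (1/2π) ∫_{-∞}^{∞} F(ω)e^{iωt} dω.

f(t) = 8 t e^{- \left|{t}\right|} \left|{t}\right|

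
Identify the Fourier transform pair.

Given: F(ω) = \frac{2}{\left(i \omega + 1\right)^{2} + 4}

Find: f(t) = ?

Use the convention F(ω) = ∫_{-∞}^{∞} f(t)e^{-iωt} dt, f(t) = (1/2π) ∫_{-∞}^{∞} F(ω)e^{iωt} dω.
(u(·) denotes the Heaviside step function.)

f(t) = e^{- t} \sin{\left(2 t \right)} u\left(t\right)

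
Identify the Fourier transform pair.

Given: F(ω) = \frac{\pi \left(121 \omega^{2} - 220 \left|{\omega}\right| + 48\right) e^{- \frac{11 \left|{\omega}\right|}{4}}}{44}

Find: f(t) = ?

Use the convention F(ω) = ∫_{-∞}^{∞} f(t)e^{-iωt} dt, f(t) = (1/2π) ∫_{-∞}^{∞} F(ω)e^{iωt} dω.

f(t) = \frac{8 t^{4}}{\left(t^{2} + \frac{121}{16}\right)^{3}}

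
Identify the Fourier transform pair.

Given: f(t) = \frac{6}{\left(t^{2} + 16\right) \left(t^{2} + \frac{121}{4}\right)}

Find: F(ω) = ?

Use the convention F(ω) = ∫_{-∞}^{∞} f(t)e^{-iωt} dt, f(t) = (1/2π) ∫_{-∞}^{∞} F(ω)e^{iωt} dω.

F(ω) = \frac{2 \pi e^{- 4 \left|{\omega}\right|}}{19} - \frac{16 \pi e^{- \frac{11 \left|{\omega}\right|}{2}}}{209}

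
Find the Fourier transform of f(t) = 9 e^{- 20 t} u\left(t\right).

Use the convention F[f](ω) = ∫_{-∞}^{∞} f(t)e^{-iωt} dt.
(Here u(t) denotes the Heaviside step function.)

F(ω) = \frac{9}{i \omega + 20}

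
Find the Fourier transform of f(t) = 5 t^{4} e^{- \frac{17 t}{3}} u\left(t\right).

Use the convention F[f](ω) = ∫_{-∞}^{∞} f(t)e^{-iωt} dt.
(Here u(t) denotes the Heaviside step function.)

F(ω) = \frac{29160}{\left(3 i \omega + 17\right)^{5}}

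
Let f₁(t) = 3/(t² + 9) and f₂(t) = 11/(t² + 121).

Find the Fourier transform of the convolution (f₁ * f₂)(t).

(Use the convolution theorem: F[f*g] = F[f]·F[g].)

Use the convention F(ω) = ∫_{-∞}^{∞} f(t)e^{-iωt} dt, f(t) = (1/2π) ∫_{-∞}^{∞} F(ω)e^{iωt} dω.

F[f₁*f₂](ω) = \pi^{2} e^{- 14 \left|{\omega}\right|}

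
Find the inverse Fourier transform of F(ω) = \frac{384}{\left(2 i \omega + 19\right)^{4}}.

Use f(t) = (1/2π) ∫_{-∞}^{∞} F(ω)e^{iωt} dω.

f(t) = 4 t^{3} e^{- \frac{19 t}{2}} u\left(t\right)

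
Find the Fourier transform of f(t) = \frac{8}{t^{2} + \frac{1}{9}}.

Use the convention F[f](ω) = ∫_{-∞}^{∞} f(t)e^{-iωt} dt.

F(ω) = 24 \pi e^{- \frac{\left|{\omega}\right|}{3}}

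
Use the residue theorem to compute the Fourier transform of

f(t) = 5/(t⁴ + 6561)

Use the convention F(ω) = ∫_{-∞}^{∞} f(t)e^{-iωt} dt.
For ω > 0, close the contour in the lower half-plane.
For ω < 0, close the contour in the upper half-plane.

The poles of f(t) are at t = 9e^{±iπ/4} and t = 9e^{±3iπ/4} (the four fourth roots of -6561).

Let g(z) = f(z)e^{-iωz}; for large |z| the factor e^{-iωz} decays in the lower half-plane when ω > 0 and in the upper half-plane when ω < 0.

Case ω > 0 (lower half-plane, clockwise contour ⇒ F(ω) = -2πi·ΣRes):
  Res_{z = - \frac{9 \sqrt{2}}{2} - \frac{9 \sqrt{2} i}{2}} g(z) = \frac{5 \sqrt{2} i \left(1 - i\right) e^{\frac{9 \sqrt{2} \omega \left(-1 + i\right)}{2}}}{5832}
  Res_{z = \frac{9 \sqrt{2}}{2} - \frac{9 \sqrt{2} i}{2}} g(z) = \frac{5 \sqrt{2} i \left(1 + i\right) e^{- \frac{9 \sqrt{2} \omega \left(1 + i\right)}{2}}}{5832}
  F(ω) = -2πi·ΣRes = \frac{5 \sqrt{2} \pi \left(1 - i\right) \left(e^{9 \sqrt{2} i \omega} + i\right) e^{- \frac{9 \sqrt{2} \omega \left(1 + i\right)}{2}}}{2916} = \frac{5 \pi e^{- \frac{9 \sqrt{2} \omega}{2}} \sin{\left(\frac{9 \sqrt{2} \omega}{2} + \frac{\pi}{4} \right)}}{729}

Case ω < 0 (upper half-plane, counterclockwise contour ⇒ F(ω) = +2πi·ΣRes):
  Res_{z = \frac{9 \sqrt{2}}{2} + \frac{9 \sqrt{2} i}{2}} g(z) = \frac{5 \sqrt{2} i \left(-1 + i\right) e^{\frac{9 \sqrt{2} \omega \left(1 - i\right)}{2}}}{5832}
  Res_{z = - \frac{9 \sqrt{2}}{2} + \frac{9 \sqrt{2} i}{2}} g(z) = \frac{5 \sqrt{2} \left(1 - i\right) e^{\frac{9 \sqrt{2} \omega \left(1 + i\right)}{2}}}{5832}
  F(ω) = 2πi·ΣRes = - \frac{5 \sqrt{2} i \pi \left(i \left(1 - i\right) e^{\frac{9 \sqrt{2} \omega \left(1 - i\right)}{2}} - \left(1 - i\right) e^{\frac{9 \sqrt{2} \omega \left(1 + i\right)}{2}}\right)}{2916} = \frac{5 \pi e^{\frac{9 \sqrt{2} \omega}{2}} \cos{\left(\frac{9 \sqrt{2} \omega}{2} + \frac{\pi}{4} \right)}}{729}

Both cases combine into a single formula in |ω|:

F(ω) = \frac{5 \pi e^{- \frac{9 \sqrt{2} \left|{\omega}\right|}{2}} \sin{\left(\frac{9 \sqrt{2} \left|{\omega}\right|}{2} + \frac{\pi}{4} \right)}}{729}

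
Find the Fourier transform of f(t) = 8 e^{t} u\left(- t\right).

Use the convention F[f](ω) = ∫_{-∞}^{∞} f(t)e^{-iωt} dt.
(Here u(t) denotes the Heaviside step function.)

F(ω) = \frac{8 i}{\omega + i}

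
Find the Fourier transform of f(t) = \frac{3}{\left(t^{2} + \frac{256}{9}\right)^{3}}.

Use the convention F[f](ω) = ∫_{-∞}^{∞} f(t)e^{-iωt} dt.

F(ω) = \frac{81 \pi \left(256 \omega^{2} + 144 \left|{\omega}\right| + 27\right) e^{- \frac{16 \left|{\omega}\right|}{3}}}{8388608}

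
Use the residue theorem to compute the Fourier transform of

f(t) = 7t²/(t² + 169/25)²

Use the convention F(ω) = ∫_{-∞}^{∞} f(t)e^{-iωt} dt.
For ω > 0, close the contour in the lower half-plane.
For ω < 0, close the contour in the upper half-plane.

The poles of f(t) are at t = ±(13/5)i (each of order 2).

Let g(z) = f(z)e^{-iωz}; for large |z| the factor e^{-iωz} decays in the lower half-plane when ω > 0 and in the upper half-plane when ω < 0.

Case ω > 0 (lower half-plane, clockwise contour ⇒ F(ω) = -2πi·ΣRes):
  Res_{z = - \frac{13 i}{5}} g(z) = \frac{7 i \left(5 - 13 \omega\right) e^{- \frac{13 \omega}{5}}}{52} (pole of order 2)
  F(ω) = -2πi·ΣRes = \frac{7 \pi \left(5 - 13 \omega\right) e^{- \frac{13 \omega}{5}}}{26}

Case ω < 0 (upper half-plane, counterclockwise contour ⇒ F(ω) = +2πi·ΣRes):
  Res_{z = \frac{13 i}{5}} g(z) = \frac{7 i \left(- 13 \omega - 5\right) e^{\frac{13 \omega}{5}}}{52} (pole of order 2)
  F(ω) = 2πi·ΣRes = \frac{7 \pi \left(13 \omega + 5\right) e^{\frac{13 \omega}{5}}}{26}

Both cases combine into a single formula in |ω|:

F(ω) = \frac{7 \pi \left(5 - 13 \left|{\omega}\right|\right) e^{- \frac{13 \left|{\omega}\right|}{5}}}{26}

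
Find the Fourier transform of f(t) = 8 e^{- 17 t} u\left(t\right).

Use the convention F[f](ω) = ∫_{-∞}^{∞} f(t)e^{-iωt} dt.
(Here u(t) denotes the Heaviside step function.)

F(ω) = \frac{8}{i \omega + 17}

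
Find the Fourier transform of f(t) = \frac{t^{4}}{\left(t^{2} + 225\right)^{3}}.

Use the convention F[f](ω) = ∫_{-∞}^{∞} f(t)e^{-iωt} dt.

F(ω) = \frac{\pi \left(75 \omega^{2} - 25 \left|{\omega}\right| + 1\right) e^{- 15 \left|{\omega}\right|}}{40}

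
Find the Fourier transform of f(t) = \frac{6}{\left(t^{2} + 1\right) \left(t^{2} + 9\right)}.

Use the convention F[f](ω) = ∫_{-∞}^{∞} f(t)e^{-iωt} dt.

F(ω) = \frac{\pi \left(3 e^{2 \left|{\omega}\right|} - 1\right) e^{- 3 \left|{\omega}\right|}}{4}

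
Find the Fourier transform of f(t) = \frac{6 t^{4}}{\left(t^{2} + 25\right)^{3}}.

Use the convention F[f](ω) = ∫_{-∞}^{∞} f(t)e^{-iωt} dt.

F(ω) = \frac{3 \pi \left(25 \omega^{2} - 25 \left|{\omega}\right| + 3\right) e^{- 5 \left|{\omega}\right|}}{20}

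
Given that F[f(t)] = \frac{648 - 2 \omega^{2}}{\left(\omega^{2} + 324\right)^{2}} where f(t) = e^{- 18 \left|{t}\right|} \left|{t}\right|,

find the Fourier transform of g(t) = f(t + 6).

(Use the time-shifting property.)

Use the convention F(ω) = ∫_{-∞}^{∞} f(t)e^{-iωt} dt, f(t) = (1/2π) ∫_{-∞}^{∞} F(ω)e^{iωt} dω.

F[g](ω) = \frac{2 \left(324 - \omega^{2}\right) e^{6 i \omega}}{\left(\omega^{2} + 324\right)^{2}}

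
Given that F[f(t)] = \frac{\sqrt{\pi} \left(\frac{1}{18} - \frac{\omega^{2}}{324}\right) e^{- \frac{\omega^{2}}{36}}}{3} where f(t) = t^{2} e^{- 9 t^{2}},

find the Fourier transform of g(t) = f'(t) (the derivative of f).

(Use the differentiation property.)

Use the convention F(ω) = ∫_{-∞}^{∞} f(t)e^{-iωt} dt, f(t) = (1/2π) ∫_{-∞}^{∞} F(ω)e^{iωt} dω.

F[g](ω) = \frac{i \sqrt{\pi} \omega \left(18 - \omega^{2}\right) e^{- \frac{\omega^{2}}{36}}}{972}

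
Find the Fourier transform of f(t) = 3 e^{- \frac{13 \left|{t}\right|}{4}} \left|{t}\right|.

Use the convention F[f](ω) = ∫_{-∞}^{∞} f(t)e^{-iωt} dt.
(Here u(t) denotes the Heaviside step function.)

F(ω) = \frac{96 \left(169 - 16 \omega^{2}\right)}{\left(16 \omega^{2} + 169\right)^{2}}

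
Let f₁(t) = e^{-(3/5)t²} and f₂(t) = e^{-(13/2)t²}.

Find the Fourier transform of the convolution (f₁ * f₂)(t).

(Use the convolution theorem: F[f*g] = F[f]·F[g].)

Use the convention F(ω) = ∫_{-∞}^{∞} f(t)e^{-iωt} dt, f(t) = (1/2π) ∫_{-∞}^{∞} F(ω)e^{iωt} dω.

F[f₁*f₂](ω) = \frac{\sqrt{390} \pi e^{- \frac{71 \omega^{2}}{156}}}{39}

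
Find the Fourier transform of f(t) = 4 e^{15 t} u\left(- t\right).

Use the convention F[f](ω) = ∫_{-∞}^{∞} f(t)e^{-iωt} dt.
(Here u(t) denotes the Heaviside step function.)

F(ω) = - \frac{4}{i \omega - 15}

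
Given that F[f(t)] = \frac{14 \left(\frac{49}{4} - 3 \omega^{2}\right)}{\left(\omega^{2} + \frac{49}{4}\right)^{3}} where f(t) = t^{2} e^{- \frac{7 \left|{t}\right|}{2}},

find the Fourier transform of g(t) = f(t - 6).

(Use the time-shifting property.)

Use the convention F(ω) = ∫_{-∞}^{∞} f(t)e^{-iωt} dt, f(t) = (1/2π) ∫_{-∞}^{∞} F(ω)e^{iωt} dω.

F[g](ω) = \frac{224 \left(49 - 12 \omega^{2}\right) e^{- 6 i \omega}}{\left(4 \omega^{2} + 49\right)^{3}}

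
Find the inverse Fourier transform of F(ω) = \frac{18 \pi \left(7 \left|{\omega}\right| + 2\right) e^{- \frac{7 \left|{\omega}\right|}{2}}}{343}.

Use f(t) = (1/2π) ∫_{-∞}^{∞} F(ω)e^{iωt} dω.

f(t) = \frac{9}{\left(t^{2} + \frac{49}{4}\right)^{2}}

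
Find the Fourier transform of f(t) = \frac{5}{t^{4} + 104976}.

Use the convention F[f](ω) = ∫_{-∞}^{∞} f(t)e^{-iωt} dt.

F(ω) = \frac{5 \pi e^{- 9 \sqrt{2} \left|{\omega}\right|} \sin{\left(9 \sqrt{2} \left|{\omega}\right| + \frac{\pi}{4} \right)}}{5832}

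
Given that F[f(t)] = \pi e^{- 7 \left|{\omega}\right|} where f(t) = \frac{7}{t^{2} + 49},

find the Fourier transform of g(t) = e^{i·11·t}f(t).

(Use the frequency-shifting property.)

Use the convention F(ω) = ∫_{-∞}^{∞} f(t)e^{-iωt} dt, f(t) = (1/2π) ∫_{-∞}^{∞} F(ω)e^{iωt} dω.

F[g](ω) = \pi e^{- 7 \left|{\omega - 11}\right|}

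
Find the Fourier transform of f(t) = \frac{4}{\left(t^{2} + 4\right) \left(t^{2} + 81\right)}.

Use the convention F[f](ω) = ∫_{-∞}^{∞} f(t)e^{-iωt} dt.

F(ω) = \frac{2 \pi \left(9 e^{7 \left|{\omega}\right|} - 2\right) e^{- 9 \left|{\omega}\right|}}{693}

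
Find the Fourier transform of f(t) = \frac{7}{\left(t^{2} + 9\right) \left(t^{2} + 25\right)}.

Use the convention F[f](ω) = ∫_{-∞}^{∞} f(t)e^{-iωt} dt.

F(ω) = \frac{7 \pi \left(5 e^{2 \left|{\omega}\right|} - 3\right) e^{- 5 \left|{\omega}\right|}}{240}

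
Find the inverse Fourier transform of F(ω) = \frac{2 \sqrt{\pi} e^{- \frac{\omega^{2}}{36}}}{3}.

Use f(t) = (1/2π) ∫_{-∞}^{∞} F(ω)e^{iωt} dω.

f(t) = 2 e^{- 9 t^{2}}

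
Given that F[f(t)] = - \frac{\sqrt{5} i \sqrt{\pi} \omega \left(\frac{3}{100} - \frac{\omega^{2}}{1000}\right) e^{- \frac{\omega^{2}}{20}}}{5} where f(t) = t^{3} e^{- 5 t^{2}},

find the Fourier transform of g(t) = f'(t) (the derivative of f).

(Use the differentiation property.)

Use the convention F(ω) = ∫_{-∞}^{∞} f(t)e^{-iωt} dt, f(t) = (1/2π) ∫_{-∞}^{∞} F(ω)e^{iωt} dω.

F[g](ω) = \frac{\sqrt{5} \sqrt{\pi} \omega^{2} \left(30 - \omega^{2}\right) e^{- \frac{\omega^{2}}{20}}}{5000}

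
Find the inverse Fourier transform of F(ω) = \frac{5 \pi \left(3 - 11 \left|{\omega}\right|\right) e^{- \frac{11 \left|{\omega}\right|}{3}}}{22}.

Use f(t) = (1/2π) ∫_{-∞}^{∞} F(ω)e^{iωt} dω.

f(t) = \frac{5 t^{2}}{\left(t^{2} + \frac{121}{9}\right)^{2}}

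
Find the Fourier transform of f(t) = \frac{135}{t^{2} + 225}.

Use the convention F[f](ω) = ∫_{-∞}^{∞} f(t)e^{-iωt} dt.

F(ω) = 9 \pi e^{- 15 \left|{\omega}\right|}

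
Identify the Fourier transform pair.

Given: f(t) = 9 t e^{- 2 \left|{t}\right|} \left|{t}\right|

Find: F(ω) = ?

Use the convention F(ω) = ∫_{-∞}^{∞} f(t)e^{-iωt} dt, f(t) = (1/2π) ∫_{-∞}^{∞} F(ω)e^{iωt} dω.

F(ω) = \frac{36 i \omega \left(\omega^{2} - 12\right)}{\left(\omega^{2} + 4\right)^{3}}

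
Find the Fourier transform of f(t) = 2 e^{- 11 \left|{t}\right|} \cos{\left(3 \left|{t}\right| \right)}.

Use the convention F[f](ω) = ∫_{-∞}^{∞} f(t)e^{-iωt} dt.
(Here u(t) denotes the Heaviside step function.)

F(ω) = \frac{44 \left(\omega^{2} + 130\right)}{\omega^{4} + 224 \omega^{2} + 16900}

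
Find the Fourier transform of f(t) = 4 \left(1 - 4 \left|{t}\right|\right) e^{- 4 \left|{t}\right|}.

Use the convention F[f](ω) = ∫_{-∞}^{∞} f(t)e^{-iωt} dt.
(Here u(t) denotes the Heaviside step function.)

F(ω) = \frac{64 \omega^{2}}{\left(\omega^{2} + 16\right)^{2}}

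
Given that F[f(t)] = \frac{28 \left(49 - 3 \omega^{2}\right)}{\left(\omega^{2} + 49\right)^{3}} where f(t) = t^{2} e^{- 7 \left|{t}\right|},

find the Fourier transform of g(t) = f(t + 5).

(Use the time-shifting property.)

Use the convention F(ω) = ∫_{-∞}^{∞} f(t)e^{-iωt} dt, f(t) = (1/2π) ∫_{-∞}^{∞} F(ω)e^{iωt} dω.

F[g](ω) = \frac{\left(1372 - 84 \omega^{2}\right) e^{5 i \omega}}{\left(\omega^{2} + 49\right)^{3}}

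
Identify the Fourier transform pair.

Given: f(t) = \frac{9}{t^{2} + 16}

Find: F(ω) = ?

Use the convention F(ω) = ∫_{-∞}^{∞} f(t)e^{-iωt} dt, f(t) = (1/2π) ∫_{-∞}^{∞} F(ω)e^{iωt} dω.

F(ω) = \frac{9 \pi e^{- 4 \left|{\omega}\right|}}{4}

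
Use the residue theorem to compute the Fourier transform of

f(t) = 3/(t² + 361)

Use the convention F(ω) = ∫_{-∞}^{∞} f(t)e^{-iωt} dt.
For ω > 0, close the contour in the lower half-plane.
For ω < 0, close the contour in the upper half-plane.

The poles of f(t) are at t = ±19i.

Let g(z) = f(z)e^{-iωz}; for large |z| the factor e^{-iωz} decays in the lower half-plane when ω > 0 and in the upper half-plane when ω < 0.

Case ω > 0 (lower half-plane, clockwise contour ⇒ F(ω) = -2πi·ΣRes):
  Res_{z = - 19 i} g(z) = \frac{3 i e^{- 19 \omega}}{38}
  F(ω) = -2πi·ΣRes = \frac{3 \pi e^{- 19 \omega}}{19}

Case ω < 0 (upper half-plane, counterclockwise contour ⇒ F(ω) = +2πi·ΣRes):
  Res_{z = 19 i} g(z) = - \frac{3 i e^{19 \omega}}{38}
  F(ω) = 2πi·ΣRes = \frac{3 \pi e^{19 \omega}}{19}

Both cases combine into a single formula in |ω|:

F(ω) = \frac{3 \pi e^{- 19 \left|{\omega}\right|}}{19}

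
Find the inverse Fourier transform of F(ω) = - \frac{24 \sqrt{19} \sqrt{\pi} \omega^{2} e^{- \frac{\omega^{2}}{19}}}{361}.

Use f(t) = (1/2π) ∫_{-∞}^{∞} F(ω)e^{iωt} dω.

f(t) = 3 \left(19 t^{2} - 2\right) e^{- \frac{19 t^{2}}{4}}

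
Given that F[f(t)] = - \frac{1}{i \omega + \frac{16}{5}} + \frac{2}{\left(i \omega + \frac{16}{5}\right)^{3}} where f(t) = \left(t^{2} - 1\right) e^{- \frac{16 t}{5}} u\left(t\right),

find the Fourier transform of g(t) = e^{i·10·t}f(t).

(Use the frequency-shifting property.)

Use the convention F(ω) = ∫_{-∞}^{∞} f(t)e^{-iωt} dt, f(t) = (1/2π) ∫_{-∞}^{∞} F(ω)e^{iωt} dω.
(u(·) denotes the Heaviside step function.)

F[g](ω) = \frac{5 \left(250 i \left(\omega - 10\right) - \left(5 i \left(\omega - 10\right) + 16\right)^{3} + 800\right)}{\left(5 i \left(\omega - 10\right) + 16\right)^{4}}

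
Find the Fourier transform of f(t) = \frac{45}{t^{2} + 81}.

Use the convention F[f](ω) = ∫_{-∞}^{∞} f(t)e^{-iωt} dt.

F(ω) = 5 \pi e^{- 9 \left|{\omega}\right|}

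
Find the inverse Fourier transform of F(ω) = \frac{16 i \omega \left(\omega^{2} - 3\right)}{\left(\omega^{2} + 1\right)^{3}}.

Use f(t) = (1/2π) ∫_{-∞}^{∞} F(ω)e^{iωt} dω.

f(t) = 4 t e^{- \left|{t}\right|} \left|{t}\right|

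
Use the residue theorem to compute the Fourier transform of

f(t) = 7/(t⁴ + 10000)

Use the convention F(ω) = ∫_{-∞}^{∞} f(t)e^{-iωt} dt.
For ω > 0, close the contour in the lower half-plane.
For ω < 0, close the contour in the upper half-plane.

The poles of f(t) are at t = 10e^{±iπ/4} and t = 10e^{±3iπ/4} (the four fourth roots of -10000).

Let g(z) = f(z)e^{-iωz}; for large |z| the factor e^{-iωz} decays in the lower half-plane when ω > 0 and in the upper half-plane when ω < 0.

Case ω > 0 (lower half-plane, clockwise contour ⇒ F(ω) = -2πi·ΣRes):
  Res_{z = - 5 \sqrt{2} - 5 \sqrt{2} i} g(z) = \frac{7 \sqrt{2} i \left(1 - i\right) e^{5 \sqrt{2} \omega \left(-1 + i\right)}}{8000}
  Res_{z = 5 \sqrt{2} - 5 \sqrt{2} i} g(z) = \frac{7 \sqrt{2} i \left(1 + i\right) e^{- 5 \sqrt{2} \omega \left(1 + i\right)}}{8000}
  F(ω) = -2πi·ΣRes = \frac{7 \sqrt{2} \pi \left(1 - i\right) \left(e^{10 \sqrt{2} i \omega} + i\right) e^{- 5 \sqrt{2} \omega \left(1 + i\right)}}{4000} = \frac{7 \pi e^{- 5 \sqrt{2} \omega} \sin{\left(5 \sqrt{2} \omega + \frac{\pi}{4} \right)}}{1000}

Case ω < 0 (upper half-plane, counterclockwise contour ⇒ F(ω) = +2πi·ΣRes):
  Res_{z = 5 \sqrt{2} + 5 \sqrt{2} i} g(z) = \frac{7 \sqrt{2} i \left(-1 + i\right) e^{5 \sqrt{2} \omega \left(1 - i\right)}}{8000}
  Res_{z = - 5 \sqrt{2} + 5 \sqrt{2} i} g(z) = \frac{7 \sqrt{2} \left(1 - i\right) e^{5 \sqrt{2} \omega \left(1 + i\right)}}{8000}
  F(ω) = 2πi·ΣRes = - \frac{7 \sqrt{2} i \pi \left(i \left(1 - i\right) e^{5 \sqrt{2} \omega \left(1 - i\right)} - \left(1 - i\right) e^{5 \sqrt{2} \omega \left(1 + i\right)}\right)}{4000} = \frac{7 \pi e^{5 \sqrt{2} \omega} \cos{\left(5 \sqrt{2} \omega + \frac{\pi}{4} \right)}}{1000}

Both cases combine into a single formula in |ω|:

F(ω) = \frac{7 \pi e^{- 5 \sqrt{2} \left|{\omega}\right|} \sin{\left(5 \sqrt{2} \left|{\omega}\right| + \frac{\pi}{4} \right)}}{1000}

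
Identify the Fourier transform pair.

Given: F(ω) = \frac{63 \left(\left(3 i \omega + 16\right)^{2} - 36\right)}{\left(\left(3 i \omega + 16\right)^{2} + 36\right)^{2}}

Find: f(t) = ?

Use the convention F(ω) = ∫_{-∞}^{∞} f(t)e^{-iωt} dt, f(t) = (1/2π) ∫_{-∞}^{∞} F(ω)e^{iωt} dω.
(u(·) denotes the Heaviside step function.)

f(t) = 7 t e^{- \frac{16 t}{3}} \cos{\left(2 t \right)} u\left(t\right)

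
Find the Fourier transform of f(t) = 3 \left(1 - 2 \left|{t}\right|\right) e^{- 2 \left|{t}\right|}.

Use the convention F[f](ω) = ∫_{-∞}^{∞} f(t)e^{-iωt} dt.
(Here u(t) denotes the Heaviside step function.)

F(ω) = \frac{24 \omega^{2}}{\left(\omega^{2} + 4\right)^{2}}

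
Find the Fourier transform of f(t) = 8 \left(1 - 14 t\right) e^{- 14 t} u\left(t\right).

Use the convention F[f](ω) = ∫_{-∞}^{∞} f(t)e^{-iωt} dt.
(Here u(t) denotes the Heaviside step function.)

F(ω) = \frac{8 i \omega}{- \omega^{2} + 28 i \omega + 196}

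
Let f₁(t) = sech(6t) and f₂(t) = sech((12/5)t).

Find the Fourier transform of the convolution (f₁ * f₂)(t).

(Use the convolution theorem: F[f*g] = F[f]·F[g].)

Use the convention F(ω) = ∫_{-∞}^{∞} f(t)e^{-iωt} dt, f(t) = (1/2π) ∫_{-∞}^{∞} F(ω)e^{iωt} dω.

F[f₁*f₂](ω) = \frac{5 \pi^{2}}{72 \cosh{\left(\frac{\pi \omega}{12} \right)} \cosh{\left(\frac{5 \pi \omega}{24} \right)}}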